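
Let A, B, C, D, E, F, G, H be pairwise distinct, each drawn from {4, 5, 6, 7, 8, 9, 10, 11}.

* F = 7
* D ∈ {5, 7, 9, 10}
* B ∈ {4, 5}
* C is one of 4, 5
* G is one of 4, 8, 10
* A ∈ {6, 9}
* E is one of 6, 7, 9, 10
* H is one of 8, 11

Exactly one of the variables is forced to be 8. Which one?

G

F has just one choice, so F = 7. So D, E can't be 7.
The 7 still-open variables together cover exactly {4, 5, 6, 8, 9, 10, 11} — 7 values for 7 variables — and 11 appears only in H's list, so H = 11.
The 6 still-open variables draw from only 6 values {4, 5, 6, 8, 9, 10}, so each is used; only G can be 8, hence G = 8.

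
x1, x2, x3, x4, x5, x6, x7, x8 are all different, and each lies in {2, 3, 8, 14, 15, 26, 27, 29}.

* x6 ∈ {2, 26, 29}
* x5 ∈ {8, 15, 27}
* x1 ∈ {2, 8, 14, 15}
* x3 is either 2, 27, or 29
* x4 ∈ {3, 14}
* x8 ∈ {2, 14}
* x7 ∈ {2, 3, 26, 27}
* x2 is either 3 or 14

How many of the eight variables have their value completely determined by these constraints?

1

x2 and x4 between them cover only {3, 14} — a naked pair. Remove those values from x1, x7, x8.
x8's domain is down to {2}, so x8 = 2. Remove 2 from x1, x3, x6, x7.
x3, x6, x7 between them cover only {26, 27, 29} — a naked triple. Remove those values from x5.
Determined: x8=2. The other variables each still have more than one consistent value. That makes 1.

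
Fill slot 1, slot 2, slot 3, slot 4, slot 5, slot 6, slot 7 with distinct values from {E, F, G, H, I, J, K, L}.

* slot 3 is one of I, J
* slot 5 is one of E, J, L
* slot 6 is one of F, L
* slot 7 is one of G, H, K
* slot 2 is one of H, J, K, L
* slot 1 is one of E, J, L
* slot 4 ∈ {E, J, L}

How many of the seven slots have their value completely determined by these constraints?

slot 1, slot 4, slot 5 between them cover only {E, J, L} — a naked triple. Remove those values from slot 2, slot 3, slot 6.
slot 3's domain is down to {I}, so slot 3 = I.
slot 6 must be F (only option left).
Determined: slot 3=I, slot 6=F. The other slots each still have more than one consistent value. That makes 2.

2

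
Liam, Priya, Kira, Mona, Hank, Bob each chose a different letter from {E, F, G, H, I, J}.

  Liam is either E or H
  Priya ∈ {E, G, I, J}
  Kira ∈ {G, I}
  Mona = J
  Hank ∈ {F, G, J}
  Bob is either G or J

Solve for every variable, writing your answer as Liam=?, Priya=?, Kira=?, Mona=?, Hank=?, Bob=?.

Liam=H, Priya=E, Kira=I, Mona=J, Hank=F, Bob=G

Mona has just one choice, so Mona = J. Remove J from Priya, Hank, Bob.
That leaves Bob = G. Strike G from Priya, Kira, Hank.
Kira's domain is down to {I}, so Kira = I. So Priya can't be I.
Hank's domain is down to {F}, so Hank = F.
Priya has just one choice, so Priya = E. Remove E from Liam.
Liam must be H (only option left).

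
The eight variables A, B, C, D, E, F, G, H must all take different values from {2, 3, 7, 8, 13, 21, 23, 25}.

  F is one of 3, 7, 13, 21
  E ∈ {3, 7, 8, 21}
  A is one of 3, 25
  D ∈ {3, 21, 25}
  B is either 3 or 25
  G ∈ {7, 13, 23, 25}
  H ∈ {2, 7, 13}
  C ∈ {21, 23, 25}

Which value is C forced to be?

23

The 8 variables draw from only 8 values {2, 3, 7, 8, 13, 21, 23, 25}, so each is used; only H can be 2, hence H = 2.
The 7 still-open variables together cover exactly {3, 7, 8, 13, 21, 23, 25} — 7 values for 7 variables — and 8 appears only in E's list, so E = 8.
A and B between them cover only {3, 25} — a naked pair. Remove those values from C, D, F, G.
D's domain is down to {21}, so D = 21. Strike 21 from C, F.
So C = 23.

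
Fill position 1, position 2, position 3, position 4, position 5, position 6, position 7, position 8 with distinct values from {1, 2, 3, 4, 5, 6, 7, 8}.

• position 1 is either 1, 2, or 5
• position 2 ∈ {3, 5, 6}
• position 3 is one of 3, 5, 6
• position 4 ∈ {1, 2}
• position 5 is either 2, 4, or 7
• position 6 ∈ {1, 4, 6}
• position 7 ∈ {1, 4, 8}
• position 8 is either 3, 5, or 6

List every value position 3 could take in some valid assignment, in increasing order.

The 8 variables together cover exactly {1, 2, 3, 4, 5, 6, 7, 8} — 8 values for 8 variables — and 7 appears only in position 5's list, so position 5 = 7.
The 7 still-open variables draw from only 7 values {1, 2, 3, 4, 5, 6, 8}, so each is used; only position 7 can be 8, hence position 7 = 8.
The 6 still-open variables together cover exactly {1, 2, 3, 4, 5, 6} — 6 values for 6 variables — and 4 appears only in position 6's list, so position 6 = 4.
The 3 variables position 2, position 3, position 8 are confined to {3, 5, 6}, which locks those values in; drop them from position 1.
No further eliminations apply; position 3 can still be any of 3, 5, 6.

3, 5, 6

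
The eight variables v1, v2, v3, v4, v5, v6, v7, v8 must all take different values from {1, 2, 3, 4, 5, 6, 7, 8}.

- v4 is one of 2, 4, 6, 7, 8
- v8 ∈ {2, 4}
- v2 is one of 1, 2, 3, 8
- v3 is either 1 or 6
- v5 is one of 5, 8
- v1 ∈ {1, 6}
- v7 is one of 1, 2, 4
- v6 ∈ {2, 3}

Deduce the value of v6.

The 8 variables together cover exactly {1, 2, 3, 4, 5, 6, 7, 8} — 8 values for 8 variables — and 5 appears only in v5's list, so v5 = 5.
The 7 still-open variables draw from only 7 values {1, 2, 3, 4, 6, 7, 8}, so each is used; only v4 can be 7, hence v4 = 7.
The 6 still-open variables together cover exactly {1, 2, 3, 4, 6, 8} — 6 values for 6 variables — and 8 appears only in v2's list, so v2 = 8.
The 5 still-open variables draw from only 5 values {1, 2, 3, 4, 6}, so each is used; only v6 can be 3, hence v6 = 3.

3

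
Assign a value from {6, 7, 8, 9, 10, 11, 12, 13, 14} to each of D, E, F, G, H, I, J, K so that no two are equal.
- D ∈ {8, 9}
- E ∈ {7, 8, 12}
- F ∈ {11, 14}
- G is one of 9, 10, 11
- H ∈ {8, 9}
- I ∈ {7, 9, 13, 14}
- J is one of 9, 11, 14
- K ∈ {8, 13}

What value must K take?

Among the 8 variables, 10 fits only G (and all 8 values in {7, 8, 9, 10, 11, 12, 13, 14} must be used), so G = 10.
The 7 still-open variables draw from only 7 values {7, 8, 9, 11, 12, 13, 14}, so each is used; only E can be 12, hence E = 12.
The 6 still-open variables draw from only 6 values {7, 8, 9, 11, 13, 14}, so each is used; only I can be 7, hence I = 7.
The 5 still-open variables together cover exactly {8, 9, 11, 13, 14} — 5 values for 5 variables — and 13 appears only in K's list, so K = 13.

13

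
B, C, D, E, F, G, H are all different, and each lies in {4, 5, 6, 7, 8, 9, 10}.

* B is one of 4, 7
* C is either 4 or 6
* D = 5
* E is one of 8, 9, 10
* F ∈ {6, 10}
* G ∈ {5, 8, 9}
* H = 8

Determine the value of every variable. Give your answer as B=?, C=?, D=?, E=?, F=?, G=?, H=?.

D's domain is down to {5}, so D = 5. Remove 5 from G.
H's domain is down to {8}, so H = 8. Strike 8 from E, G.
G has just one choice, so G = 9. So E can't be 9.
E must be 10 (only option left). Remove 10 from F.
F must be 6 (only option left). So C can't be 6.
C's domain is down to {4}, so C = 4. So B can't be 4.
That leaves B = 7.

B=7, C=4, D=5, E=10, F=6, G=9, H=8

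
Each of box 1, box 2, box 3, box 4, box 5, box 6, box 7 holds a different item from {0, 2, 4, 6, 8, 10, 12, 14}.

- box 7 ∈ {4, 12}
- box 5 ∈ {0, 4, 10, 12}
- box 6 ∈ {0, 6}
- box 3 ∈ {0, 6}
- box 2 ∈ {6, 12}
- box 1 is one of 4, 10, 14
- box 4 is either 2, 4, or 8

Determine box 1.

14

box 3 and box 6 between them cover only {0, 6} — a naked pair. Remove those values from box 2, box 5.
That leaves box 2 = 12. Strike 12 from box 5, box 7.
That leaves box 7 = 4. Strike 4 from box 1, box 4, box 5.
box 5 must be 10 (only option left). Remove 10 from box 1.
So box 1 = 14.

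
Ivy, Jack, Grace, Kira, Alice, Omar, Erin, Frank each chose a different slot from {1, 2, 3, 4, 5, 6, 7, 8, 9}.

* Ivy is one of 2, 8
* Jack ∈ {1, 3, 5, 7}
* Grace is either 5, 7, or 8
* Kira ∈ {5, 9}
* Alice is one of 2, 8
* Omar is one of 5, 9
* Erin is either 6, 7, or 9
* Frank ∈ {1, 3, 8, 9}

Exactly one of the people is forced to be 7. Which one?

Among the 8 variables, 6 fits only Erin (and all 8 values in {1, 2, 3, 5, 6, 7, 8, 9} must be used), so Erin = 6.
Ivy and Alice between them cover only {2, 8} — a naked pair. Remove those values from Grace, Frank.
Kira and Omar share exactly the 2 values {5, 9}; by pigeonhole those values go to them, so strike 5, 9 from Jack, Grace, Frank.
So 7 goes to Grace.

Grace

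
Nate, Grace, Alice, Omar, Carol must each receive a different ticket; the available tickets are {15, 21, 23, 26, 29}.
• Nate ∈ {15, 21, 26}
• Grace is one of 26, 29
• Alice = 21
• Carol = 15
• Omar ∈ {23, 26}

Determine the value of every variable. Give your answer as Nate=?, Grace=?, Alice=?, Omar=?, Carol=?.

Alice must be 21 (only option left). Remove 21 from Nate.
Carol must be 15 (only option left). Eliminate 15 elsewhere: Nate.
Nate has just one choice, so Nate = 26. Eliminate 26 elsewhere: Grace, Omar.
Grace must be 29 (only option left).
Omar has just one choice, so Omar = 23.

Nate=26, Grace=29, Alice=21, Omar=23, Carol=15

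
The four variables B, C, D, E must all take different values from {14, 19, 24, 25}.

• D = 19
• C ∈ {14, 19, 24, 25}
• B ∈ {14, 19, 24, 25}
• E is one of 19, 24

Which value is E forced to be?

D's domain is down to {19}, so D = 19. So B, C, E can't be 19.
So E = 24.

24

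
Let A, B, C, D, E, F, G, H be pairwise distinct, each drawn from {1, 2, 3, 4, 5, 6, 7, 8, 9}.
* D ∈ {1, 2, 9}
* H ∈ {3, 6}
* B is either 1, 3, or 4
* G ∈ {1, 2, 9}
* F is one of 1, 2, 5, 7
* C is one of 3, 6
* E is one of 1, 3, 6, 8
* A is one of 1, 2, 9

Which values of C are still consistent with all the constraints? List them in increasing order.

3, 6

C and H between them cover only {3, 6} — a naked pair. Remove those values from B, E.
The 3 variables A, D, G are confined to {1, 2, 9}, which locks those values in; drop them from B, E, F.
B's domain is down to {4}, so B = 4.
E must be 8 (only option left).
No further eliminations apply; C can still be any of 3, 6.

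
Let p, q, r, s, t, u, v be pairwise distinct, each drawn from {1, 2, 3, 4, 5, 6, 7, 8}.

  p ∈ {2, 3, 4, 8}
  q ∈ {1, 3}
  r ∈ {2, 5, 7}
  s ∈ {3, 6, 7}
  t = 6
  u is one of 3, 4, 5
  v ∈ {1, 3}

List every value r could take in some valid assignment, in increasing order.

2, 5

t must be 6 (only option left). So s can't be 6.
q and v share exactly the 2 values {1, 3}; by pigeonhole those values go to them, so strike 1, 3 from p, s, u.
s has just one choice, so s = 7. Eliminate 7 elsewhere: r.
No further eliminations apply; r can still be any of 2, 5.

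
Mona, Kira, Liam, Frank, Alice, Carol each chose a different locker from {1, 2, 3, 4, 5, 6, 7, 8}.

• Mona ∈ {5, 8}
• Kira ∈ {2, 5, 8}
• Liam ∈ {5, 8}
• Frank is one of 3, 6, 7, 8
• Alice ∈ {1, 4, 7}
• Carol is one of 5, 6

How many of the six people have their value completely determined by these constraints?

2

The 2 variables Mona and Liam are confined to {5, 8}, which locks those values in; drop them from Kira, Frank, Carol.
That leaves Kira = 2.
That leaves Carol = 6. Remove 6 from Frank.
Determined: Kira=2, Carol=6. The other people each still have more than one consistent value. That makes 2.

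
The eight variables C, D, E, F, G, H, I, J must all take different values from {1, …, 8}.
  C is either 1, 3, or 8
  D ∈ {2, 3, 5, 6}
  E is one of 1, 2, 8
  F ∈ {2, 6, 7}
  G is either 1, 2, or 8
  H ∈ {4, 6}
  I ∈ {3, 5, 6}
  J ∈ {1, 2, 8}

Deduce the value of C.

3

The 8 variables draw from only 8 values {1, 2, 3, 4, 5, 6, 7, 8}, so each is used; only H can be 4, hence H = 4.
The 7 still-open variables together cover exactly {1, 2, 3, 5, 6, 7, 8} — 7 values for 7 variables — and 7 appears only in F's list, so F = 7.
The 3 variables E, G, J are confined to {1, 2, 8}, which locks those values in; drop them from C, D.
So C = 3.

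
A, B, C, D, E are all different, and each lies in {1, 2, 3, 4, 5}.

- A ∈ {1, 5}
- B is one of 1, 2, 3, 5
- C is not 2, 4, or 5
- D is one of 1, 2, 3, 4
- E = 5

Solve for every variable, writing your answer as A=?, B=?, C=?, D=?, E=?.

A=1, B=2, C=3, D=4, E=5

E must be 5 (only option left). Eliminate 5 elsewhere: A, B.
A must be 1 (only option left). Eliminate 1 elsewhere: B, C, D.
C's domain is down to {3}, so C = 3. Eliminate 3 elsewhere: B, D.
B must be 2 (only option left). Eliminate 2 elsewhere: D.
D must be 4 (only option left).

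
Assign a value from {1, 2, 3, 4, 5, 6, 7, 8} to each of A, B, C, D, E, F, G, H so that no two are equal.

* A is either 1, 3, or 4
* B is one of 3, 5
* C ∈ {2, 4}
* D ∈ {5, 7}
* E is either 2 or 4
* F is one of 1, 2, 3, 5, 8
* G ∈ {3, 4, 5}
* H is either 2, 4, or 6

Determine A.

1

Among the 8 variables, 6 fits only H (and all 8 values in {1, 2, 3, 4, 5, 6, 7, 8} must be used), so H = 6.
Among the 7 still-open variables, 7 fits only D (and all 7 values in {1, 2, 3, 4, 5, 7, 8} must be used), so D = 7.
The 6 still-open variables together cover exactly {1, 2, 3, 4, 5, 8} — 6 values for 6 variables — and 8 appears only in F's list, so F = 8.
The 5 still-open variables draw from only 5 values {1, 2, 3, 4, 5}, so each is used; only A can be 1, hence A = 1.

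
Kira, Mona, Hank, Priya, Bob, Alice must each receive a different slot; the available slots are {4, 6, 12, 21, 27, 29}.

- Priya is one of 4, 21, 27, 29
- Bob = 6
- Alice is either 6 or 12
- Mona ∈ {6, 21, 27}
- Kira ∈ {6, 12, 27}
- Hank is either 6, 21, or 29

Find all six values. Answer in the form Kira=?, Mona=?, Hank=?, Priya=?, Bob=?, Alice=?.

Bob's domain is down to {6}, so Bob = 6. Remove 6 from Kira, Mona, Hank, Alice.
Alice must be 12 (only option left). So Kira can't be 12.
Kira must be 27 (only option left). Remove 27 from Mona, Priya.
Mona must be 21 (only option left). Strike 21 from Hank, Priya.
Hank's domain is down to {29}, so Hank = 29. Remove 29 from Priya.
That leaves Priya = 4.

Kira=27, Mona=21, Hank=29, Priya=4, Bob=6, Alice=12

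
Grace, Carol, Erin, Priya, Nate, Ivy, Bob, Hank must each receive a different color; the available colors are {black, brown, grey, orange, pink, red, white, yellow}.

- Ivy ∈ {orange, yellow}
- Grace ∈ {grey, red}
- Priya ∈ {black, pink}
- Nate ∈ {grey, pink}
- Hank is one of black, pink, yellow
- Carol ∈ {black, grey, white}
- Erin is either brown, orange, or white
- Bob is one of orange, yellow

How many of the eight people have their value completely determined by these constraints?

4

The 8 variables draw from only 8 values {black, brown, grey, orange, pink, red, white, yellow}, so each is used; only Erin can be brown, hence Erin = brown.
Among the 7 still-open variables, red fits only Grace (and all 7 values in {black, grey, orange, pink, red, white, yellow} must be used), so Grace = red.
The 6 still-open variables together cover exactly {black, grey, orange, pink, white, yellow} — 6 values for 6 variables — and white appears only in Carol's list, so Carol = white.
The 5 still-open variables together cover exactly {black, grey, orange, pink, yellow} — 5 values for 5 variables — and grey appears only in Nate's list, so Nate = grey.
The 2 variables Ivy and Bob are confined to {orange, yellow}, which locks those values in; drop them from Hank.
Determined: Grace=red, Carol=white, Erin=brown, Nate=grey. The other people each still have more than one consistent value. That makes 4.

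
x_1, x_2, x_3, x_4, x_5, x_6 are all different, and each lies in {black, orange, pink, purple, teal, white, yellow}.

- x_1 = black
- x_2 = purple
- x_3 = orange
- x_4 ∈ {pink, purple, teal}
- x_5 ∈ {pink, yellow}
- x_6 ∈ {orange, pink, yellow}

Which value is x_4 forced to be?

teal

x_1's domain is down to {black}, so x_1 = black.
x_2 has just one choice, so x_2 = purple. Remove purple from x_4.
That leaves x_3 = orange. Strike orange from x_6.
Among the 3 still-open variables, teal fits only x_4 (and all 3 values in {pink, teal, yellow} must be used), so x_4 = teal.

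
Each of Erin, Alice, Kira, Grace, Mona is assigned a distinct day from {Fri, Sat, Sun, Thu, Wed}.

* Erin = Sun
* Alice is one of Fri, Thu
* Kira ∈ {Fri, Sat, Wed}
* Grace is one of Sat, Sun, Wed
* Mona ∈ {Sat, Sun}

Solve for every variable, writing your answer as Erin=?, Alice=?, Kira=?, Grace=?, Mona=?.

Erin=Sun, Alice=Thu, Kira=Fri, Grace=Wed, Mona=Sat

Erin's domain is down to {Sun}, so Erin = Sun. Eliminate Sun elsewhere: Grace, Mona.
Mona has just one choice, so Mona = Sat. Strike Sat from Kira, Grace.
Grace must be Wed (only option left). Remove Wed from Kira.
Kira must be Fri (only option left). Remove Fri from Alice.
That leaves Alice = Thu.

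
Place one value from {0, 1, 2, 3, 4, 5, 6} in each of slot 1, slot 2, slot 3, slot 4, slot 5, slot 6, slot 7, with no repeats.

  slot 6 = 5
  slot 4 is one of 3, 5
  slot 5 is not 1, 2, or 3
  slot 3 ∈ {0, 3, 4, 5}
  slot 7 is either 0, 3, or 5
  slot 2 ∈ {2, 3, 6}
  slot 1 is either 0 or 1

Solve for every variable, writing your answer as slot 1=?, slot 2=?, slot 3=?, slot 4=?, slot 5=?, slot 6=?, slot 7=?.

slot 1=1, slot 2=2, slot 3=4, slot 4=3, slot 5=6, slot 6=5, slot 7=0

slot 6 has just one choice, so slot 6 = 5. Eliminate 5 elsewhere: slot 3, slot 4, slot 5, slot 7.
slot 4 has just one choice, so slot 4 = 3. So slot 2, slot 3, slot 7 can't be 3.
slot 7 has just one choice, so slot 7 = 0. Eliminate 0 elsewhere: slot 1, slot 3, slot 5.
slot 1 has just one choice, so slot 1 = 1.
slot 3 has just one choice, so slot 3 = 4. Strike 4 from slot 5.
slot 5 must be 6 (only option left). Strike 6 from slot 2.
slot 2 must be 2 (only option left).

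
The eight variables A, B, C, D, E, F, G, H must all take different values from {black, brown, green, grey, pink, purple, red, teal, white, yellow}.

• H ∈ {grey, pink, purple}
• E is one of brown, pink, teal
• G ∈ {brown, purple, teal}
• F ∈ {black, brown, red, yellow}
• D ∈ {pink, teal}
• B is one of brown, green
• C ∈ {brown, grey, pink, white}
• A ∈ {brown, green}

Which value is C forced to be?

A and B between them cover only {brown, green} — a naked pair. Remove those values from C, E, F, G.
D and E between them cover only {pink, teal} — a naked pair. Remove those values from C, G, H.
G has just one choice, so G = purple. Eliminate purple elsewhere: H.
H has just one choice, so H = grey. Eliminate grey elsewhere: C.
So C = white.

white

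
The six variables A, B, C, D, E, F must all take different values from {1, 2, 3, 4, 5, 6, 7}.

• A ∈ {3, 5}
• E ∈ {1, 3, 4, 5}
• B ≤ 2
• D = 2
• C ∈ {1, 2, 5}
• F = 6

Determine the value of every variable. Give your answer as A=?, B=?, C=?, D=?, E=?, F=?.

A=3, B=1, C=5, D=2, E=4, F=6

D's domain is down to {2}, so D = 2. Remove 2 from B, C.
That leaves F = 6.
B must be 1 (only option left). Eliminate 1 elsewhere: C, E.
C has just one choice, so C = 5. Eliminate 5 elsewhere: A, E.
A's domain is down to {3}, so A = 3. Strike 3 from E.
E's domain is down to {4}, so E = 4.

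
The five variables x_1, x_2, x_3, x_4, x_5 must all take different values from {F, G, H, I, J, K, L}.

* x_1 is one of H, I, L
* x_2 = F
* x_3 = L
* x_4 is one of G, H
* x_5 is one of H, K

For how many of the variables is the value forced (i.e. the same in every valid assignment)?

x_2's domain is down to {F}, so x_2 = F.
x_3 has just one choice, so x_3 = L. Strike L from x_1.
Determined: x_2=F, x_3=L. The other variables each still have more than one consistent value. That makes 2.

2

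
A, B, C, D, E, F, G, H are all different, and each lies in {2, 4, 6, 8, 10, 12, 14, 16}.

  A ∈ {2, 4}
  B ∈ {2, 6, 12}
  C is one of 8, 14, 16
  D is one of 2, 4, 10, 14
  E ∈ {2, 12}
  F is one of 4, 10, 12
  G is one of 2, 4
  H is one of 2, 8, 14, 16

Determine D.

14

The 8 variables draw from only 8 values {2, 4, 6, 8, 10, 12, 14, 16}, so each is used; only B can be 6, hence B = 6.
A and G share exactly the 2 values {2, 4}; by pigeonhole those values go to them, so strike 2, 4 from D, E, F, H.
That leaves E = 12. Strike 12 from F.
F's domain is down to {10}, so F = 10. So D can't be 10.
So D = 14.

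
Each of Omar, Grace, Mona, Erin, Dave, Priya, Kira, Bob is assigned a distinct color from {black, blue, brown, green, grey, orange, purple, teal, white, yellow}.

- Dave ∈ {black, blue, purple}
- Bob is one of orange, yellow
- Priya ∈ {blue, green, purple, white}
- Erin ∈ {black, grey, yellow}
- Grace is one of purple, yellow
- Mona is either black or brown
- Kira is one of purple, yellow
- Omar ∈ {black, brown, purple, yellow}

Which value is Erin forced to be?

Grace and Kira share exactly the 2 values {purple, yellow}; by pigeonhole those values go to them, so strike purple, yellow from Omar, Erin, Dave, Priya, Bob.
Bob must be orange (only option left).
Omar and Mona between them cover only {black, brown} — a naked pair. Remove those values from Erin, Dave.
So Erin = grey.

grey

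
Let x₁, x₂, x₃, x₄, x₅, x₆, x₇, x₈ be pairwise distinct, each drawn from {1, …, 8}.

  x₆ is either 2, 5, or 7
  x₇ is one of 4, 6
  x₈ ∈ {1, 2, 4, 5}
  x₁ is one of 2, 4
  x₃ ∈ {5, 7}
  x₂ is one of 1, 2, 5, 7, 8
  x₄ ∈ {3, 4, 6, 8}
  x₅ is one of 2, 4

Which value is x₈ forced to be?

Among the 8 variables, 3 fits only x₄ (and all 8 values in {1, 2, 3, 4, 5, 6, 7, 8} must be used), so x₄ = 3.
Among the 7 still-open variables, 6 fits only x₇ (and all 7 values in {1, 2, 4, 5, 6, 7, 8} must be used), so x₇ = 6.
The 6 still-open variables together cover exactly {1, 2, 4, 5, 7, 8} — 6 values for 6 variables — and 8 appears only in x₂'s list, so x₂ = 8.
The 5 still-open variables draw from only 5 values {1, 2, 4, 5, 7}, so each is used; only x₈ can be 1, hence x₈ = 1.

1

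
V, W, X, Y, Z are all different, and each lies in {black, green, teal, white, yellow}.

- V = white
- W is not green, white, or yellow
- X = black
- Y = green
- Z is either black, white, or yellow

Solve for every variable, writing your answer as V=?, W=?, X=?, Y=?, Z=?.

V has just one choice, so V = white. So Z can't be white.
X must be black (only option left). Remove black from W, Z.
Y's domain is down to {green}, so Y = green.
Z has just one choice, so Z = yellow.
W's domain is down to {teal}, so W = teal.

V=white, W=teal, X=black, Y=green, Z=yellow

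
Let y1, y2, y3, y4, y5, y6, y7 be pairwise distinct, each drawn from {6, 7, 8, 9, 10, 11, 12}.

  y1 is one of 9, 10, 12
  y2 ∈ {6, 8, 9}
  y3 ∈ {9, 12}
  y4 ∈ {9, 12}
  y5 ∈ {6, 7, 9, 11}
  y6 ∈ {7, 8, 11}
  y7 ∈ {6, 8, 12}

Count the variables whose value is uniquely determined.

The 7 variables together cover exactly {6, 7, 8, 9, 10, 11, 12} — 7 values for 7 variables — and 10 appears only in y1's list, so y1 = 10.
y3 and y4 share exactly the 2 values {9, 12}; by pigeonhole those values go to them, so strike 9, 12 from y2, y5, y7.
y2 and y7 between them cover only {6, 8} — a naked pair. Remove those values from y5, y6.
Determined: y1=10. The other variables each still have more than one consistent value. That makes 1.

1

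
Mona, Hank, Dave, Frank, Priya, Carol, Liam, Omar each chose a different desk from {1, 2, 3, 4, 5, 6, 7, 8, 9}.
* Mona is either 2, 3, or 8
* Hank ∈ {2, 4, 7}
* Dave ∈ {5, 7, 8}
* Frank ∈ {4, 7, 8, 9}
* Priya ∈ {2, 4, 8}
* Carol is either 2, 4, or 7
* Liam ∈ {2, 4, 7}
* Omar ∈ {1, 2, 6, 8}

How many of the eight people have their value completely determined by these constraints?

4

Hank, Carol, Liam share exactly the 3 values {2, 4, 7}; by pigeonhole those values go to them, so strike 2, 4, 7 from Mona, Dave, Frank, Priya, Omar.
That leaves Priya = 8. Strike 8 from Mona, Dave, Frank, Omar.
Mona's domain is down to {3}, so Mona = 3.
Dave has just one choice, so Dave = 5.
Frank's domain is down to {9}, so Frank = 9.
Determined: Mona=3, Dave=5, Frank=9, Priya=8. The other people each still have more than one consistent value. That makes 4.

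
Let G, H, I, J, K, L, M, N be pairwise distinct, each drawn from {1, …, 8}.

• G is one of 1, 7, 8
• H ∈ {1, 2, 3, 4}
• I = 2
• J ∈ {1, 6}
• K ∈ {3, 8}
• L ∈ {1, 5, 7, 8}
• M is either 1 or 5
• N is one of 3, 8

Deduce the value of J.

I has just one choice, so I = 2. Eliminate 2 elsewhere: H.
The 7 still-open variables together cover exactly {1, 3, 4, 5, 6, 7, 8} — 7 values for 7 variables — and 4 appears only in H's list, so H = 4.
The 6 still-open variables together cover exactly {1, 3, 5, 6, 7, 8} — 6 values for 6 variables — and 6 appears only in J's list, so J = 6.

6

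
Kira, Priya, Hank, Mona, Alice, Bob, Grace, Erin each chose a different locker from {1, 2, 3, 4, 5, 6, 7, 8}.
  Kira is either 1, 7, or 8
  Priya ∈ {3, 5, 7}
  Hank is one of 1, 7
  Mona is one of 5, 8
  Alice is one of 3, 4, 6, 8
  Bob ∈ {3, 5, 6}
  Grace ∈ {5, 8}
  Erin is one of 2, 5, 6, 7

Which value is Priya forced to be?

3

The 8 variables draw from only 8 values {1, 2, 3, 4, 5, 6, 7, 8}, so each is used; only Erin can be 2, hence Erin = 2.
The 7 still-open variables together cover exactly {1, 3, 4, 5, 6, 7, 8} — 7 values for 7 variables — and 4 appears only in Alice's list, so Alice = 4.
Among the 6 still-open variables, 6 fits only Bob (and all 6 values in {1, 3, 5, 6, 7, 8} must be used), so Bob = 6.
The 5 still-open variables draw from only 5 values {1, 3, 5, 7, 8}, so each is used; only Priya can be 3, hence Priya = 3.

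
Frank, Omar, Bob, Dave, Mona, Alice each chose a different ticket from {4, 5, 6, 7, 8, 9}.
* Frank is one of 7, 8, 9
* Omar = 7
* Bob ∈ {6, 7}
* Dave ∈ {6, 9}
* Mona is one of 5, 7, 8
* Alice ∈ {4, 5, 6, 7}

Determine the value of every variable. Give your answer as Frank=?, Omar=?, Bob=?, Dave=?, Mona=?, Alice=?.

Omar's domain is down to {7}, so Omar = 7. Remove 7 from Frank, Bob, Mona, Alice.
Bob's domain is down to {6}, so Bob = 6. Strike 6 from Dave, Alice.
Dave's domain is down to {9}, so Dave = 9. So Frank can't be 9.
That leaves Frank = 8. Remove 8 from Mona.
Mona must be 5 (only option left). Eliminate 5 elsewhere: Alice.
That leaves Alice = 4.

Frank=8, Omar=7, Bob=6, Dave=9, Mona=5, Alice=4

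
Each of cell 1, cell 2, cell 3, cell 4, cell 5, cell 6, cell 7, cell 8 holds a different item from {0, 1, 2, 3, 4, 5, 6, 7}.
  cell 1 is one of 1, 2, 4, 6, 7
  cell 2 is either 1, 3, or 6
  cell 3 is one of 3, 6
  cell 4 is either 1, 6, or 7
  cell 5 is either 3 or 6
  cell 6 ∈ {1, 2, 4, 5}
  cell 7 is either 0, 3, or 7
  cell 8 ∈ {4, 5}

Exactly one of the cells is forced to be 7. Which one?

cell 4

Among the 8 variables, 0 fits only cell 7 (and all 8 values in {0, 1, 2, 3, 4, 5, 6, 7} must be used), so cell 7 = 0.
The 2 variables cell 3 and cell 5 are confined to {3, 6}, which locks those values in; drop them from cell 1, cell 2, cell 4.
cell 2 must be 1 (only option left). Eliminate 1 elsewhere: cell 1, cell 4, cell 6.
So 7 goes to cell 4.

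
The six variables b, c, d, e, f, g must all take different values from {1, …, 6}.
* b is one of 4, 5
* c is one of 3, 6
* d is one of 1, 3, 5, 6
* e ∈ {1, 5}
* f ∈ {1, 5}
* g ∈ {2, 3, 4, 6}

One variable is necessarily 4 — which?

Among the 6 variables, 2 fits only g (and all 6 values in {1, 2, 3, 4, 5, 6} must be used), so g = 2.
The 5 still-open variables draw from only 5 values {1, 3, 4, 5, 6}, so each is used; only b can be 4, hence b = 4.

b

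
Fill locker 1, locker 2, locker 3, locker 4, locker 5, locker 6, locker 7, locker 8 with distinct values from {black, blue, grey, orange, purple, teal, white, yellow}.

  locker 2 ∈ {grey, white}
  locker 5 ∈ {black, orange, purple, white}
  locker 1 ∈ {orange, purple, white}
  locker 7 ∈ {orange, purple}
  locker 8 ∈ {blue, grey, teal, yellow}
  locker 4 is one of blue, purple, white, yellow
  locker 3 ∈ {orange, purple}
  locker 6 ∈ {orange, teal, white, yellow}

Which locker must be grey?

The 8 variables draw from only 8 values {black, blue, grey, orange, purple, teal, white, yellow}, so each is used; only locker 5 can be black, hence locker 5 = black.
locker 3 and locker 7 between them cover only {orange, purple} — a naked pair. Remove those values from locker 1, locker 4, locker 6.
locker 1 must be white (only option left). Strike white from locker 2, locker 4, locker 6.
So grey goes to locker 2.

locker 2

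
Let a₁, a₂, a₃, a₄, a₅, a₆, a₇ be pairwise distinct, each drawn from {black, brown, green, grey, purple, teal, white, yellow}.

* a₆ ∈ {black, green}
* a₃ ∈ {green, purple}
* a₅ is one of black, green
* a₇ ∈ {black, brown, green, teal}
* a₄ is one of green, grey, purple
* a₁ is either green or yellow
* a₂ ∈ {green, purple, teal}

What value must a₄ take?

grey

The 7 variables together cover exactly {black, brown, green, grey, purple, teal, yellow} — 7 values for 7 variables — and brown appears only in a₇'s list, so a₇ = brown.
Among the 6 still-open variables, grey fits only a₄ (and all 6 values in {black, green, grey, purple, teal, yellow} must be used), so a₄ = grey.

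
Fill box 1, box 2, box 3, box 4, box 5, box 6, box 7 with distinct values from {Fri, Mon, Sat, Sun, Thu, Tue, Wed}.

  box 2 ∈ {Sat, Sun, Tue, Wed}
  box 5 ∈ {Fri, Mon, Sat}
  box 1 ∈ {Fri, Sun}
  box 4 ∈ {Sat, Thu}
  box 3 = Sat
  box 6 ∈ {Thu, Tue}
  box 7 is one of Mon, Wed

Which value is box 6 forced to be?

Tue

box 3's domain is down to {Sat}, so box 3 = Sat. Strike Sat from box 2, box 4, box 5.
box 4's domain is down to {Thu}, so box 4 = Thu. Remove Thu from box 6.
So box 6 = Tue.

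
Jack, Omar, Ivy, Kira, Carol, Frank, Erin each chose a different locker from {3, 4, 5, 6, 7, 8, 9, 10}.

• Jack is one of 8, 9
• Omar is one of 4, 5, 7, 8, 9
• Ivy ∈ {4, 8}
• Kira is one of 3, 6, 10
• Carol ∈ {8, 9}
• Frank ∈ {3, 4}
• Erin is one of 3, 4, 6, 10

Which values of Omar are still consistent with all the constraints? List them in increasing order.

5, 7

Jack and Carol share exactly the 2 values {8, 9}; by pigeonhole those values go to them, so strike 8, 9 from Omar, Ivy.
Ivy has just one choice, so Ivy = 4. Remove 4 from Omar, Frank, Erin.
Frank has just one choice, so Frank = 3. Eliminate 3 elsewhere: Kira, Erin.
No further eliminations apply; Omar can still be any of 5, 7.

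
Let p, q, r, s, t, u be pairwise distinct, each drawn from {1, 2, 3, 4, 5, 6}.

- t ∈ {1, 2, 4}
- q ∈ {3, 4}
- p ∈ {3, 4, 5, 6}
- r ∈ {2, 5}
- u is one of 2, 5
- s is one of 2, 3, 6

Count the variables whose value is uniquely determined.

1

Among the 6 variables, 1 fits only t (and all 6 values in {1, 2, 3, 4, 5, 6} must be used), so t = 1.
r and u share exactly the 2 values {2, 5}; by pigeonhole those values go to them, so strike 2, 5 from p, s.
Determined: t=1. The other variables each still have more than one consistent value. That makes 1.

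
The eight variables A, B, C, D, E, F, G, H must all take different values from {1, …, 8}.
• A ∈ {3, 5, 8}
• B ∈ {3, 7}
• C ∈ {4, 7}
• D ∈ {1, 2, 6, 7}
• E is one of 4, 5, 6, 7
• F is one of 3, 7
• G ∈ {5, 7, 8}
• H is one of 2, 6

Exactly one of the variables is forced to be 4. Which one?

The 8 variables together cover exactly {1, 2, 3, 4, 5, 6, 7, 8} — 8 values for 8 variables — and 1 appears only in D's list, so D = 1.
The 7 still-open variables together cover exactly {2, 3, 4, 5, 6, 7, 8} — 7 values for 7 variables — and 2 appears only in H's list, so H = 2.
The 6 still-open variables together cover exactly {3, 4, 5, 6, 7, 8} — 6 values for 6 variables — and 6 appears only in E's list, so E = 6.
The 5 still-open variables draw from only 5 values {3, 4, 5, 7, 8}, so each is used; only C can be 4, hence C = 4.

C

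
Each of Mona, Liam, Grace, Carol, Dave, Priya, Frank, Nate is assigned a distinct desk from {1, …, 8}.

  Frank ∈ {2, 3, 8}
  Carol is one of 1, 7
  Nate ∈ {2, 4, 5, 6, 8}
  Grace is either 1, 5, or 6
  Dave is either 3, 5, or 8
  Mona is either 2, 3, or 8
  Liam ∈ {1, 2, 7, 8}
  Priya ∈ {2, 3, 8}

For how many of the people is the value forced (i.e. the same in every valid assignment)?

3

Among the 8 variables, 4 fits only Nate (and all 8 values in {1, 2, 3, 4, 5, 6, 7, 8} must be used), so Nate = 4.
The 7 still-open variables draw from only 7 values {1, 2, 3, 5, 6, 7, 8}, so each is used; only Grace can be 6, hence Grace = 6.
The 6 still-open variables draw from only 6 values {1, 2, 3, 5, 7, 8}, so each is used; only Dave can be 5, hence Dave = 5.
The 3 variables Mona, Priya, Frank are confined to {2, 3, 8}, which locks those values in; drop them from Liam.
Determined: Grace=6, Dave=5, Nate=4. The other people each still have more than one consistent value. That makes 3.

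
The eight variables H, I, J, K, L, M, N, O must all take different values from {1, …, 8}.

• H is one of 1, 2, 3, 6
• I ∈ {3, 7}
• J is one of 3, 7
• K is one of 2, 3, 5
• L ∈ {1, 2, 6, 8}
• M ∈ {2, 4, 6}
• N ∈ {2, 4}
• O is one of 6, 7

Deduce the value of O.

Among the 8 variables, 5 fits only K (and all 8 values in {1, 2, 3, 4, 5, 6, 7, 8} must be used), so K = 5.
The 7 still-open variables together cover exactly {1, 2, 3, 4, 6, 7, 8} — 7 values for 7 variables — and 8 appears only in L's list, so L = 8.
Among the 6 still-open variables, 1 fits only H (and all 6 values in {1, 2, 3, 4, 6, 7} must be used), so H = 1.
I and J between them cover only {3, 7} — a naked pair. Remove those values from O.
So O = 6.

6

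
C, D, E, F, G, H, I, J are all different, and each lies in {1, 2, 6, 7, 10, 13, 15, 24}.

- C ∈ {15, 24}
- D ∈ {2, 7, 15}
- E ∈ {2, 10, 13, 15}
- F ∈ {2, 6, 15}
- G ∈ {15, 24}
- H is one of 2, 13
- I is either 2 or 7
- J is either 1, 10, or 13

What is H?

13

The 8 variables draw from only 8 values {1, 2, 6, 7, 10, 13, 15, 24}, so each is used; only J can be 1, hence J = 1.
The 7 still-open variables together cover exactly {2, 6, 7, 10, 13, 15, 24} — 7 values for 7 variables — and 6 appears only in F's list, so F = 6.
The 6 still-open variables together cover exactly {2, 7, 10, 13, 15, 24} — 6 values for 6 variables — and 10 appears only in E's list, so E = 10.
Among the 5 still-open variables, 13 fits only H (and all 5 values in {2, 7, 13, 15, 24} must be used), so H = 13.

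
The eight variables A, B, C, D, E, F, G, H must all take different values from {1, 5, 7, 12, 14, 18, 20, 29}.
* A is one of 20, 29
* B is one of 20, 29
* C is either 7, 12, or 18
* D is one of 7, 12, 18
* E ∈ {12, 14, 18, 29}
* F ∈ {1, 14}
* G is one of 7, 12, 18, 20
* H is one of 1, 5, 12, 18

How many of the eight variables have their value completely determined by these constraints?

Among the 8 variables, 5 fits only H (and all 8 values in {1, 5, 7, 12, 14, 18, 20, 29} must be used), so H = 5.
The 7 still-open variables draw from only 7 values {1, 7, 12, 14, 18, 20, 29}, so each is used; only F can be 1, hence F = 1.
The 6 still-open variables together cover exactly {7, 12, 14, 18, 20, 29} — 6 values for 6 variables — and 14 appears only in E's list, so E = 14.
A and B share exactly the 2 values {20, 29}; by pigeonhole those values go to them, so strike 20, 29 from G.
Determined: E=14, F=1, H=5. The other variables each still have more than one consistent value. That makes 3.

3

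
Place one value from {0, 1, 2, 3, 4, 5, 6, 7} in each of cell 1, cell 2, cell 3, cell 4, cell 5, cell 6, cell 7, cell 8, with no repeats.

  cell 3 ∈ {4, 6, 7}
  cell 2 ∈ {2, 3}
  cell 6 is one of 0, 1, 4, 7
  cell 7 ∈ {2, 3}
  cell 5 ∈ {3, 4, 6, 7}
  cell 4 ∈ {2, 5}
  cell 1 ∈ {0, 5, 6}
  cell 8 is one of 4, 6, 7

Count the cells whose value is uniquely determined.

3

Among the 8 variables, 1 fits only cell 6 (and all 8 values in {0, 1, 2, 3, 4, 5, 6, 7} must be used), so cell 6 = 1.
Among the 7 still-open variables, 0 fits only cell 1 (and all 7 values in {0, 2, 3, 4, 5, 6, 7} must be used), so cell 1 = 0.
The 6 still-open variables together cover exactly {2, 3, 4, 5, 6, 7} — 6 values for 6 variables — and 5 appears only in cell 4's list, so cell 4 = 5.
cell 2 and cell 7 share exactly the 2 values {2, 3}; by pigeonhole those values go to them, so strike 2, 3 from cell 5.
Determined: cell 1=0, cell 4=5, cell 6=1. The other cells each still have more than one consistent value. That makes 3.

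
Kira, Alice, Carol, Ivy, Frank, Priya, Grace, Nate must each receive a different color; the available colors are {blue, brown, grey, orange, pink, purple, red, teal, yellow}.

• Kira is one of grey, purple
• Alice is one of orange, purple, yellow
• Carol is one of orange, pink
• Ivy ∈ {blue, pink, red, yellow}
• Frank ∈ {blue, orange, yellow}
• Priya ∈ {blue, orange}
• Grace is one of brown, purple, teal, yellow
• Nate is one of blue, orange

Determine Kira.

The 2 variables Priya and Nate are confined to {blue, orange}, which locks those values in; drop them from Alice, Carol, Ivy, Frank.
Carol's domain is down to {pink}, so Carol = pink. So Ivy can't be pink.
Frank has just one choice, so Frank = yellow. So Alice, Ivy, Grace can't be yellow.
Alice has just one choice, so Alice = purple. Eliminate purple elsewhere: Kira, Grace.
So Kira = grey.

grey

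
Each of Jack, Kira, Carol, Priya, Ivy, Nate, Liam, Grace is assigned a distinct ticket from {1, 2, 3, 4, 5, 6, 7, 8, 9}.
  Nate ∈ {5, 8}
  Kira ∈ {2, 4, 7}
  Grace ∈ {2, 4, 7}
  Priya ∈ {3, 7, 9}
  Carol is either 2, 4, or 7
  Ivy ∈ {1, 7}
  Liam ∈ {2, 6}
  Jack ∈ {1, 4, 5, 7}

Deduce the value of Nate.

The 3 variables Kira, Carol, Grace are confined to {2, 4, 7}, which locks those values in; drop them from Jack, Priya, Ivy, Liam.
That leaves Ivy = 1. Remove 1 from Jack.
Liam's domain is down to {6}, so Liam = 6.
That leaves Jack = 5. So Nate can't be 5.
So Nate = 8.

8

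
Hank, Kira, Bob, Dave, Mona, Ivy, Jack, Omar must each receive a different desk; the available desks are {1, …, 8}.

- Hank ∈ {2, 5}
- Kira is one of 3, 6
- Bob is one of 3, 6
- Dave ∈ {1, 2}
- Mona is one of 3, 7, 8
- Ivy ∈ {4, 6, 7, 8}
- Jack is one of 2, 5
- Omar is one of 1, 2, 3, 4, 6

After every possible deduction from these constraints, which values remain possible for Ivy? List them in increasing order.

Hank and Jack between them cover only {2, 5} — a naked pair. Remove those values from Dave, Omar.
Dave's domain is down to {1}, so Dave = 1. Strike 1 from Omar.
The 2 variables Kira and Bob are confined to {3, 6}, which locks those values in; drop them from Mona, Ivy, Omar.
Omar has just one choice, so Omar = 4. Remove 4 from Ivy.
No further eliminations apply; Ivy can still be any of 7, 8.

7, 8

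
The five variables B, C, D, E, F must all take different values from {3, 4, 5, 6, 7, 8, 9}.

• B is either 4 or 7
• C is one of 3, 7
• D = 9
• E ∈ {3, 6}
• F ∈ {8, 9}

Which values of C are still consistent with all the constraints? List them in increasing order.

D must be 9 (only option left). Eliminate 9 elsewhere: F.
That leaves F = 8.
No further eliminations apply; C can still be any of 3, 7.

3, 7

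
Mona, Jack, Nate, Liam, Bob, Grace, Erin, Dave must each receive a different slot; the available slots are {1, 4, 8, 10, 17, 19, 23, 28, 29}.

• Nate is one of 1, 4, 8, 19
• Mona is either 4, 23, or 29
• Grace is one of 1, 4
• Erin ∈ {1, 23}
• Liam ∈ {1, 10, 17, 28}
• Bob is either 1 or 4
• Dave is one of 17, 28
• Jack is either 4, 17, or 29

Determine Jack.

Bob and Grace between them cover only {1, 4} — a naked pair. Remove those values from Mona, Jack, Nate, Liam, Erin.
Erin must be 23 (only option left). Strike 23 from Mona.
Mona must be 29 (only option left). So Jack can't be 29.
So Jack = 17.

17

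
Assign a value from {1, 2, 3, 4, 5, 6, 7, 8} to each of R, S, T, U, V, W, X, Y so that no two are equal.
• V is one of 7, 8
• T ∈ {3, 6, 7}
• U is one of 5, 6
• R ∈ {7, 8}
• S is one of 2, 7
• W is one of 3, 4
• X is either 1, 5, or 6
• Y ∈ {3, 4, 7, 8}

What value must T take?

Among the 8 variables, 1 fits only X (and all 8 values in {1, 2, 3, 4, 5, 6, 7, 8} must be used), so X = 1.
The 7 still-open variables draw from only 7 values {2, 3, 4, 5, 6, 7, 8}, so each is used; only S can be 2, hence S = 2.
The 6 still-open variables together cover exactly {3, 4, 5, 6, 7, 8} — 6 values for 6 variables — and 5 appears only in U's list, so U = 5.
Among the 5 still-open variables, 6 fits only T (and all 5 values in {3, 4, 6, 7, 8} must be used), so T = 6.

6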